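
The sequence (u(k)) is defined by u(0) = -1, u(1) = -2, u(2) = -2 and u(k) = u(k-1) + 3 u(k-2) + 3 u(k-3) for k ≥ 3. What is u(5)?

u(3) = (-2) + 3*(-2) + 3*(-1) = -11
u(4) = (-11) + 3*(-2) + 3*(-2) = -23
u(5) = (-23) + 3*(-11) + 3*(-2) = -62

-62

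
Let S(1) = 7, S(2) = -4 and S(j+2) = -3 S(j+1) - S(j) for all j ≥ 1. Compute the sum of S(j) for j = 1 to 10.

-2475

S(3) = -3·(-4) - 7 = 5
S(4) = -3·5 - (-4) = -11
S(5) = -3·(-11) - 5 = 28
S(6) = -3·28 - (-11) = -73
S(7) = -3·(-73) - 28 = 191
S(8) = -3·191 - (-73) = -500
S(9) = -3·(-500) - 191 = 1309
S(10) = -3·1309 - (-500) = -3427
Sum = 7 + (-4) + 5 + (-11) + 28 + (-73) + 191 + (-500) + 1309 + (-3427) = -2475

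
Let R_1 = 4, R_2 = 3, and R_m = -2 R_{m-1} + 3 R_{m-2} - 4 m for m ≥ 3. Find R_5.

R_3 = -2*3 + 3*4 - 12 = -6
R_4 = -2*(-6) + 3*3 - 16 = 5
R_5 = -2*5 + 3*(-6) - 20 = -48

-48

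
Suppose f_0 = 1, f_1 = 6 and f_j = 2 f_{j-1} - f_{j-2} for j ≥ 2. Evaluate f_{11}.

f_2 = 2(6) - 1 = 11
f_3 = 2(11) - 6 = 16
f_4 = 2(16) - 11 = 21
f_5 = 2(21) - 16 = 26
f_6 = 2(26) - 21 = 31
f_7 = 2(31) - 26 = 36
f_8 = 2(36) - 31 = 41
f_9 = 2(41) - 36 = 46
f_{10} = 2(46) - 41 = 51
f_{11} = 2(51) - 46 = 56

56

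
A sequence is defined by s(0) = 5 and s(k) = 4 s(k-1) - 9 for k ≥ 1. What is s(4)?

515

s(1) = 4*5 - 9 = 11
s(2) = 4*11 - 9 = 35
s(3) = 4*35 - 9 = 131
s(4) = 4*131 - 9 = 515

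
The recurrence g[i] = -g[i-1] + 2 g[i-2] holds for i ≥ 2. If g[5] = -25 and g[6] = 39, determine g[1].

-5

Rearranging, g[i-2] = (g[i] + g[i-1]) / 2.
g[4] = (39 + (-25)) / 2 = 14/2 = 7
g[3] = (-25 + 7) / 2 = -18/2 = -9
g[2] = (7 + (-9)) / 2 = -2/2 = -1
g[1] = (-9 + (-1)) / 2 = -10/2 = -5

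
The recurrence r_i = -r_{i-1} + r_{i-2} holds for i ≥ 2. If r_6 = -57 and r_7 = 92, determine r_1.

Rearranging, r_{i-2} = r_i + r_{i-1}.
r_5 = 92 + (-57) = 35
r_4 = -57 + 35 = -22
r_3 = 35 + (-22) = 13
r_2 = -22 + 13 = -9
r_1 = 13 + (-9) = 4

4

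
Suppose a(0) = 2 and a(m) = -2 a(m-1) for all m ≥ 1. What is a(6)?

128

a(1) = -2·2 = -4
a(2) = -2·(-4) = 8
a(3) = -2·8 = -16
a(4) = -2·(-16) = 32
a(5) = -2·32 = -64
a(6) = -2·(-64) = 128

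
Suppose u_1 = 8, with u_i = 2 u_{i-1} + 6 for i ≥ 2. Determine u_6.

u_2 = 2*8 + 6 = 22
u_3 = 2*22 + 6 = 50
u_4 = 2*50 + 6 = 106
u_5 = 2*106 + 6 = 218
u_6 = 2*218 + 6 = 442

442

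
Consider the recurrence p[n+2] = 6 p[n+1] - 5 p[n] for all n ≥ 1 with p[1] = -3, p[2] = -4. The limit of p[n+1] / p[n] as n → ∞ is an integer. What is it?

5

The characteristic equation is r^2 - 6r + 5 = 0, which factors as (r - 5)(r - 1) = 0.
So the roots are 5 and 1. Since |5| > |1| and the coefficient of 5^n is non-zero, the ratio tends to 5.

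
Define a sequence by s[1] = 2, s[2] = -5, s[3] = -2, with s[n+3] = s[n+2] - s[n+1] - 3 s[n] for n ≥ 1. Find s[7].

s[4] = (-2) - (-5) - 3*2 = -3
s[5] = (-3) - (-2) - 3*(-5) = 14
s[6] = 14 - (-3) - 3*(-2) = 23
s[7] = 23 - 14 - 3*(-3) = 18

18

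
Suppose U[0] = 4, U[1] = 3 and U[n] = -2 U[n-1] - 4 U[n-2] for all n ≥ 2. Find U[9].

2048

U[2] = -2·3 - 4·4 = -22
U[3] = -2·(-22) - 4·3 = 32
U[4] = -2·32 - 4·(-22) = 24
U[5] = -2·24 - 4·32 = -176
U[6] = -2·(-176) - 4·24 = 256
U[7] = -2·256 - 4·(-176) = 192
U[8] = -2·192 - 4·256 = -1408
U[9] = -2·(-1408) - 4·192 = 2048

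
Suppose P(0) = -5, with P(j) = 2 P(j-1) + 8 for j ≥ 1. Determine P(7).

P(1) = 2(-5) + 8 = -2
P(2) = 2(-2) + 8 = 4
P(3) = 2(4) + 8 = 16
P(4) = 2(16) + 8 = 40
P(5) = 2(40) + 8 = 88
P(6) = 2(88) + 8 = 184
P(7) = 2(184) + 8 = 376

376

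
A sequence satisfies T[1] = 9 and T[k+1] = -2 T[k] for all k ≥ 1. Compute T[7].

T[2] = -2*9 = -18
T[3] = -2*(-18) = 36
T[4] = -2*36 = -72
T[5] = -2*(-72) = 144
T[6] = -2*144 = -288
T[7] = -2*(-288) = 576

576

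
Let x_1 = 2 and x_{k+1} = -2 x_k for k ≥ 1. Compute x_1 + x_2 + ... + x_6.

x_2 = -2·2 = -4
x_3 = -2·(-4) = 8
x_4 = -2·8 = -16
x_5 = -2·(-16) = 32
x_6 = -2·32 = -64
Sum = 2 + (-4) + 8 + (-16) + 32 + (-64) = -42

-42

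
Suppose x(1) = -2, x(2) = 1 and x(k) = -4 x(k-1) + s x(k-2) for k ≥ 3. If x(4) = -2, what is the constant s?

x(3) = -4 - 2s
x(4) = 16 + 9s
So 16 + 9s = -2, giving s = -2.

-2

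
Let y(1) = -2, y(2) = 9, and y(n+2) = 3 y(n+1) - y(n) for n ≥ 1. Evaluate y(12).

172929

y(3) = 3*9 - (-2) = 29
y(4) = 3*29 - 9 = 78
y(5) = 3*78 - 29 = 205
y(6) = 3*205 - 78 = 537
y(7) = 3*537 - 205 = 1406
y(8) = 3*1406 - 537 = 3681
y(9) = 3*3681 - 1406 = 9637
y(10) = 3*9637 - 3681 = 25230
y(11) = 3*25230 - 9637 = 66053
y(12) = 3*66053 - 25230 = 172929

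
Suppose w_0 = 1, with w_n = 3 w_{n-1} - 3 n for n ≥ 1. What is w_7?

-2721

w_1 = 3(1) - 3 = 0
w_2 = 3(0) - 6 = -6
w_3 = 3(-6) - 9 = -27
w_4 = 3(-27) - 12 = -93
w_5 = 3(-93) - 15 = -294
w_6 = 3(-294) - 18 = -900
w_7 = 3(-900) - 21 = -2721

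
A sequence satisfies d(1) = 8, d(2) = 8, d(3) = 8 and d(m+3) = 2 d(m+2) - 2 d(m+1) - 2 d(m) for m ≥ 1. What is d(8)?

d(4) = 2·8 - 2·8 - 2·8 = -16
d(5) = 2·(-16) - 2·8 - 2·8 = -64
d(6) = 2·(-64) - 2·(-16) - 2·8 = -112
d(7) = 2·(-112) - 2·(-64) - 2·(-16) = -64
d(8) = 2·(-64) - 2·(-112) - 2·(-64) = 224

224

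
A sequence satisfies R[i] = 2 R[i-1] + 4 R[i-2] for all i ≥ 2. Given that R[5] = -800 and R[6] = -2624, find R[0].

-5

Rearranging, R[i-2] = (R[i] - 2 R[i-1]) / 4.
R[4] = (-2624 - 2·(-800)) / 4 = -1024/4 = -256
R[3] = (-800 - 2·(-256)) / 4 = -288/4 = -72
R[2] = (-256 - 2·(-72)) / 4 = -112/4 = -28
R[1] = (-72 - 2·(-28)) / 4 = -16/4 = -4
R[0] = (-28 - 2·(-4)) / 4 = -20/4 = -5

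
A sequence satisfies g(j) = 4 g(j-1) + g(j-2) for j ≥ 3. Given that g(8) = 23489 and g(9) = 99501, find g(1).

-3

Rearranging, g(j-2) = g(j) - 4 g(j-1).
g(7) = 99501 - 4*23489 = 5545
g(6) = 23489 - 4*5545 = 1309
g(5) = 5545 - 4*1309 = 309
g(4) = 1309 - 4*309 = 73
g(3) = 309 - 4*73 = 17
g(2) = 73 - 4*17 = 5
g(1) = 17 - 4*5 = -3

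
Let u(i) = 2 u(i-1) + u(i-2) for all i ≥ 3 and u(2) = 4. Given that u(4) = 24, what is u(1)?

2

Let u(1) = z.
u(3) = 8 + z
u(4) = 20 + 2z
So 20 + 2z = 24, giving z = 2.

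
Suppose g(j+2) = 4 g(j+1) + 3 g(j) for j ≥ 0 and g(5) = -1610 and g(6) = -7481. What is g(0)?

-3

Rearranging, g(j-2) = (g(j) - 4 g(j-1)) / 3.
g(4) = (-7481 - 4*(-1610)) / 3 = -1041/3 = -347
g(3) = (-1610 - 4*(-347)) / 3 = -222/3 = -74
g(2) = (-347 - 4*(-74)) / 3 = -51/3 = -17
g(1) = (-74 - 4*(-17)) / 3 = -6/3 = -2
g(0) = (-17 - 4*(-2)) / 3 = -9/3 = -3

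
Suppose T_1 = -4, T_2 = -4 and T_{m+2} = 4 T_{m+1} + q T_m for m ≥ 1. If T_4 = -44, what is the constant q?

-1

T_3 = -16 - 4q
T_4 = -64 - 20q
So -64 - 20q = -44, giving q = -1.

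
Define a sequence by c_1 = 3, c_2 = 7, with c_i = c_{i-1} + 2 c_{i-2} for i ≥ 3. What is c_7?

c_3 = 7 + 2·3 = 13
c_4 = 13 + 2·7 = 27
c_5 = 27 + 2·13 = 53
c_6 = 53 + 2·27 = 107
c_7 = 107 + 2·53 = 213

213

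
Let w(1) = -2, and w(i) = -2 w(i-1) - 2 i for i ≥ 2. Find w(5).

w(2) = -2(-2) - 4 = 0
w(3) = -2(0) - 6 = -6
w(4) = -2(-6) - 8 = 4
w(5) = -2(4) - 10 = -18

-18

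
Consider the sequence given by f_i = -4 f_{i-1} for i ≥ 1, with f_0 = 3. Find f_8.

f_1 = -4(3) = -12
f_2 = -4(-12) = 48
f_3 = -4(48) = -192
f_4 = -4(-192) = 768
f_5 = -4(768) = -3072
f_6 = -4(-3072) = 12288
f_7 = -4(12288) = -49152
f_8 = -4(-49152) = 196608

196608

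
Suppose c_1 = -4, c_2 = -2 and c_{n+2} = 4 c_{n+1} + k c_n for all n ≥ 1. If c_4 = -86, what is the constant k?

3

c_3 = -8 - 4k
c_4 = -32 - 18k
So -32 - 18k = -86, giving k = 3.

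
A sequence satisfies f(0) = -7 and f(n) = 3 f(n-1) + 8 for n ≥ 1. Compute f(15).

-43046725

The fixed point is 8/(1 - 3) = -4, so f(n) + 4 = 3(f(n-1) + 4).
Hence f(n) = -3·3^n - 4.
f(15) = -3·3^{15} - 4 = -3·14348907 - 4 = -43046725.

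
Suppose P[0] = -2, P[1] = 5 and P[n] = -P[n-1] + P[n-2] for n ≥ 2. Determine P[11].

555

P[2] = -5 + (-2) = -7
P[3] = -(-7) + 5 = 12
P[4] = -12 + (-7) = -19
P[5] = -(-19) + 12 = 31
P[6] = -31 + (-19) = -50
P[7] = -(-50) + 31 = 81
P[8] = -81 + (-50) = -131
P[9] = -(-131) + 81 = 212
P[10] = -212 + (-131) = -343
P[11] = -(-343) + 212 = 555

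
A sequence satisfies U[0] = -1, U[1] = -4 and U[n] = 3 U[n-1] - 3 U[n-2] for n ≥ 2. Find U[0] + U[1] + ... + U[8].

U[2] = 3(-4) - 3(-1) = -9
U[3] = 3(-9) - 3(-4) = -15
U[4] = 3(-15) - 3(-9) = -18
U[5] = 3(-18) - 3(-15) = -9
U[6] = 3(-9) - 3(-18) = 27
U[7] = 3(27) - 3(-9) = 108
U[8] = 3(108) - 3(27) = 243
Sum = (-1) + (-4) + (-9) + (-15) + (-18) + (-9) + 27 + 108 + 243 = 322

322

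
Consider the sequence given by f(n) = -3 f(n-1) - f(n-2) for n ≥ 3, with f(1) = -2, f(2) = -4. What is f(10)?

f(3) = -3·(-4) - (-2) = 14
f(4) = -3·14 - (-4) = -38
f(5) = -3·(-38) - 14 = 100
f(6) = -3·100 - (-38) = -262
f(7) = -3·(-262) - 100 = 686
f(8) = -3·686 - (-262) = -1796
f(9) = -3·(-1796) - 686 = 4702
f(10) = -3·4702 - (-1796) = -12310

-12310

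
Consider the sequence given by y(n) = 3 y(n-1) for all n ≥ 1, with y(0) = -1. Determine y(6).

y(1) = 3·(-1) = -3
y(2) = 3·(-3) = -9
y(3) = 3·(-9) = -27
y(4) = 3·(-27) = -81
y(5) = 3·(-81) = -243
y(6) = 3·(-243) = -729

-729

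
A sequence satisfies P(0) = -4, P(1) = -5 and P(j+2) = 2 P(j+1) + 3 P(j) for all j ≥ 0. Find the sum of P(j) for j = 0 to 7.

P(2) = 2(-5) + 3(-4) = -22
P(3) = 2(-22) + 3(-5) = -59
P(4) = 2(-59) + 3(-22) = -184
P(5) = 2(-184) + 3(-59) = -545
P(6) = 2(-545) + 3(-184) = -1642
P(7) = 2(-1642) + 3(-545) = -4919
Sum = (-4) + (-5) + (-22) + (-59) + (-184) + (-545) + (-1642) + (-4919) = -7380

-7380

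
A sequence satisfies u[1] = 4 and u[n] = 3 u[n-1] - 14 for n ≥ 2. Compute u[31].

-617673396283940

The fixed point is -14/(1 - 3) = 7, so u[n] - 7 = 3(u[n-1] - 7).
Hence u[n] = -3·3^{n-1} + 7.
u[31] = -3·3^{30} + 7 = -3·205891132094649 + 7 = -617673396283940.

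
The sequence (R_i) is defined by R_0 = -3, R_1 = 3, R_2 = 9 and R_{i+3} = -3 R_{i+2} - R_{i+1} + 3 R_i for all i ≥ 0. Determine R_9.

-3525

R_3 = -3*9 - 3 + 3*(-3) = -39
R_4 = -3*(-39) - 9 + 3*3 = 117
R_5 = -3*117 - (-39) + 3*9 = -285
R_6 = -3*(-285) - 117 + 3*(-39) = 621
R_7 = -3*621 - (-285) + 3*117 = -1227
R_8 = -3*(-1227) - 621 + 3*(-285) = 2205
R_9 = -3*2205 - (-1227) + 3*621 = -3525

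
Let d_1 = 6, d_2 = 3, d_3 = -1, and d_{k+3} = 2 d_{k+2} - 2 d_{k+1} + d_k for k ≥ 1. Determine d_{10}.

d_4 = 2(-1) - 2(3) + 6 = -2
d_5 = 2(-2) - 2(-1) + 3 = 1
d_6 = 2(1) - 2(-2) + (-1) = 5
d_7 = 2(5) - 2(1) + (-2) = 6
d_8 = 2(6) - 2(5) + 1 = 3
d_9 = 2(3) - 2(6) + 5 = -1
d_{10} = 2(-1) - 2(3) + 6 = -2

-2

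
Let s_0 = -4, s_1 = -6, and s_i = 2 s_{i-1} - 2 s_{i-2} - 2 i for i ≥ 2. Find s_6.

-16

s_2 = 2(-6) - 2(-4) - 4 = -8
s_3 = 2(-8) - 2(-6) - 6 = -10
s_4 = 2(-10) - 2(-8) - 8 = -12
s_5 = 2(-12) - 2(-10) - 10 = -14
s_6 = 2(-14) - 2(-12) - 12 = -16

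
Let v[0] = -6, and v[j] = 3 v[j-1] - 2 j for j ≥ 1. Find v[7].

v[1] = 3*(-6) - 2 = -20
v[2] = 3*(-20) - 4 = -64
v[3] = 3*(-64) - 6 = -198
v[4] = 3*(-198) - 8 = -602
v[5] = 3*(-602) - 10 = -1816
v[6] = 3*(-1816) - 12 = -5460
v[7] = 3*(-5460) - 14 = -16394

-16394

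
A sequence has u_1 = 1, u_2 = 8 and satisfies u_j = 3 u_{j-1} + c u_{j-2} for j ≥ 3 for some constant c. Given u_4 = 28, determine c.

u_3 = 24 + c
u_4 = 72 + 11c
So 72 + 11c = 28, giving c = -4.

-4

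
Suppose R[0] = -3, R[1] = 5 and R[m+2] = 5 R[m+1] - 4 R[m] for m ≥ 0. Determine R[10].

R[2] = 5·5 - 4·(-3) = 37
R[3] = 5·37 - 4·5 = 165
R[4] = 5·165 - 4·37 = 677
R[5] = 5·677 - 4·165 = 2725
R[6] = 5·2725 - 4·677 = 10917
R[7] = 5·10917 - 4·2725 = 43685
R[8] = 5·43685 - 4·10917 = 174757
R[9] = 5·174757 - 4·43685 = 699045
R[10] = 5·699045 - 4·174757 = 2796197

2796197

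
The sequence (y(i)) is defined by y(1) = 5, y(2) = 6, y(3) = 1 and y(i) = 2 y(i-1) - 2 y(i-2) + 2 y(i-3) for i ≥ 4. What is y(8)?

24

y(4) = 2*1 - 2*6 + 2*5 = 0
y(5) = 2*0 - 2*1 + 2*6 = 10
y(6) = 2*10 - 2*0 + 2*1 = 22
y(7) = 2*22 - 2*10 + 2*0 = 24
y(8) = 2*24 - 2*22 + 2*10 = 24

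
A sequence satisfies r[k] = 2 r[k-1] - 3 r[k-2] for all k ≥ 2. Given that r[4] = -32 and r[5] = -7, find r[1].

5

Rearranging, r[k-2] = (r[k] - 2 r[k-1]) / -3.
r[3] = (-7 - 2*(-32)) / -3 = 57/-3 = -19
r[2] = (-32 - 2*(-19)) / -3 = 6/-3 = -2
r[1] = (-19 - 2*(-2)) / -3 = -15/-3 = 5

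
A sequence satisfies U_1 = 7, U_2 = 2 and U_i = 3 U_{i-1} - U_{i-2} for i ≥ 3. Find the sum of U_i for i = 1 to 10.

-2805

U_3 = 3·2 - 7 = -1
U_4 = 3·(-1) - 2 = -5
U_5 = 3·(-5) - (-1) = -14
U_6 = 3·(-14) - (-5) = -37
U_7 = 3·(-37) - (-14) = -97
U_8 = 3·(-97) - (-37) = -254
U_9 = 3·(-254) - (-97) = -665
U_{10} = 3·(-665) - (-254) = -1741
Sum = 7 + 2 + (-1) + (-5) + (-14) + (-37) + (-97) + (-254) + (-665) + (-1741) = -2805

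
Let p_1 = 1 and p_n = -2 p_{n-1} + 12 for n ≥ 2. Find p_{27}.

The fixed point is 12/(1 + 2) = 4, so p_n - 4 = -2(p_{n-1} - 4).
Hence p_n = -3·(-2)^{n-1} + 4.
p_{27} = -3·(-2)^{26} + 4 = -3·67108864 + 4 = -201326588.

-201326588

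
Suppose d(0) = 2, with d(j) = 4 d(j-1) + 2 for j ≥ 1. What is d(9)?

d(1) = 4·2 + 2 = 10
d(2) = 4·10 + 2 = 42
d(3) = 4·42 + 2 = 170
d(4) = 4·170 + 2 = 682
d(5) = 4·682 + 2 = 2730
d(6) = 4·2730 + 2 = 10922
d(7) = 4·10922 + 2 = 43690
d(8) = 4·43690 + 2 = 174762
d(9) = 4·174762 + 2 = 699050

699050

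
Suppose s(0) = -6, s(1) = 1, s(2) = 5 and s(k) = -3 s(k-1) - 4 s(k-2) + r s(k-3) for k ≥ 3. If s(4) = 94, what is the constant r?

3

s(3) = -19 - 6r
s(4) = 37 + 19r
So 37 + 19r = 94, giving r = 3.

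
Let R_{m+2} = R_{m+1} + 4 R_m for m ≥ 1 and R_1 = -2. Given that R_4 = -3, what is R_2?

1

Let R_2 = x.
R_3 = -8 + x
R_4 = -8 + 5x
So -8 + 5x = -3, giving x = 1.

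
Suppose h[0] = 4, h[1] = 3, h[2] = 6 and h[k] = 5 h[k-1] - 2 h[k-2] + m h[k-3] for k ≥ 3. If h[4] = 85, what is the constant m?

-1

h[3] = 24 + 4m
h[4] = 108 + 23m
So 108 + 23m = 85, giving m = -1.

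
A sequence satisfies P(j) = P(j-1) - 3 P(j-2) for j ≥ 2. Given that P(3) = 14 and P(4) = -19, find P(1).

-1

Rearranging, P(j-2) = (P(j) - P(j-1)) / -3.
P(2) = (-19 - 14) / -3 = -33/-3 = 11
P(1) = (14 - 11) / -3 = 3/-3 = -1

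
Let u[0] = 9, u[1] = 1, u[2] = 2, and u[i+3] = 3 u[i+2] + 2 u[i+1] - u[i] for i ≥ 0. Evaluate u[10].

-1723

u[3] = 3·2 + 2·1 - 9 = -1
u[4] = 3·(-1) + 2·2 - 1 = 0
u[5] = 3·0 + 2·(-1) - 2 = -4
u[6] = 3·(-4) + 2·0 - (-1) = -11
u[7] = 3·(-11) + 2·(-4) - 0 = -41
u[8] = 3·(-41) + 2·(-11) - (-4) = -141
u[9] = 3·(-141) + 2·(-41) - (-11) = -494
u[10] = 3·(-494) + 2·(-141) - (-41) = -1723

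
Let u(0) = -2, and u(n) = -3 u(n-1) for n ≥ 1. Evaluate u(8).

u(1) = -3·(-2) = 6
u(2) = -3·6 = -18
u(3) = -3·(-18) = 54
u(4) = -3·54 = -162
u(5) = -3·(-162) = 486
u(6) = -3·486 = -1458
u(7) = -3·(-1458) = 4374
u(8) = -3·4374 = -13122

-13122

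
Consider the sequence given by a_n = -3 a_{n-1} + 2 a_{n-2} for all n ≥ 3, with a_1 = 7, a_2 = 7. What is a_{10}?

a_3 = -3·7 + 2·7 = -7
a_4 = -3·(-7) + 2·7 = 35
a_5 = -3·35 + 2·(-7) = -119
a_6 = -3·(-119) + 2·35 = 427
a_7 = -3·427 + 2·(-119) = -1519
a_8 = -3·(-1519) + 2·427 = 5411
a_9 = -3·5411 + 2·(-1519) = -19271
a_{10} = -3·(-19271) + 2·5411 = 68635

68635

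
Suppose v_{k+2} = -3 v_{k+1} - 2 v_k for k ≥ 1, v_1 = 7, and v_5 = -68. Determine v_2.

-2

Let v_2 = w.
v_3 = -14 - 3w
v_4 = 42 + 7w
v_5 = -98 - 15w
So -98 - 15w = -68, giving w = -2.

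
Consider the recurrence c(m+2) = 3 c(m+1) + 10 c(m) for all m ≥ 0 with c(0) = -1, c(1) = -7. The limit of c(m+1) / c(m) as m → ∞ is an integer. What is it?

The characteristic equation is r^2 - 3r - 10 = 0, which factors as (r - 5)(r + 2) = 0.
So the roots are 5 and -2. Since |5| > |-2| and the coefficient of 5^m is non-zero, the ratio tends to 5.

5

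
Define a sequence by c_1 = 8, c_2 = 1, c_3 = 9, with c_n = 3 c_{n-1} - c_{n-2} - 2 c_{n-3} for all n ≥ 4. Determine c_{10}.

202

c_4 = 3·9 - 1 - 2·8 = 10
c_5 = 3·10 - 9 - 2·1 = 19
c_6 = 3·19 - 10 - 2·9 = 29
c_7 = 3·29 - 19 - 2·10 = 48
c_8 = 3·48 - 29 - 2·19 = 77
c_9 = 3·77 - 48 - 2·29 = 125
c_{10} = 3·125 - 77 - 2·48 = 202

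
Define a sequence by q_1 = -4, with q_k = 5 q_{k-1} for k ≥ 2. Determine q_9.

-1562500

q_2 = 5*(-4) = -20
q_3 = 5*(-20) = -100
q_4 = 5*(-100) = -500
q_5 = 5*(-500) = -2500
q_6 = 5*(-2500) = -12500
q_7 = 5*(-12500) = -62500
q_8 = 5*(-62500) = -312500
q_9 = 5*(-312500) = -1562500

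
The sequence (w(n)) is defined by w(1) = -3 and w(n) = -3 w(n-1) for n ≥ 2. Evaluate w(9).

-19683

w(2) = -3·(-3) = 9
w(3) = -3·9 = -27
w(4) = -3·(-27) = 81
w(5) = -3·81 = -243
w(6) = -3·(-243) = 729
w(7) = -3·729 = -2187
w(8) = -3·(-2187) = 6561
w(9) = -3·6561 = -19683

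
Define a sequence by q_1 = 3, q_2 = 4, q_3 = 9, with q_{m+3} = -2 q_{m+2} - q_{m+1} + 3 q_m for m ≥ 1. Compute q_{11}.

-43

q_4 = -2*9 - 4 + 3*3 = -13
q_5 = -2*(-13) - 9 + 3*4 = 29
q_6 = -2*29 - (-13) + 3*9 = -18
q_7 = -2*(-18) - 29 + 3*(-13) = -32
q_8 = -2*(-32) - (-18) + 3*29 = 169
q_9 = -2*169 - (-32) + 3*(-18) = -360
q_{10} = -2*(-360) - 169 + 3*(-32) = 455
q_{11} = -2*455 - (-360) + 3*169 = -43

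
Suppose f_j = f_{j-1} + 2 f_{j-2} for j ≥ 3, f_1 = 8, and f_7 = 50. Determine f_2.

-6

Let f_2 = w.
f_3 = 16 + w
f_4 = 16 + 3w
f_5 = 48 + 5w
f_6 = 80 + 11w
f_7 = 176 + 21w
So 176 + 21w = 50, giving w = -6.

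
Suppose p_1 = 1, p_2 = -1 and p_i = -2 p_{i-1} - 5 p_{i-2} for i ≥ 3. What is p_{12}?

p_3 = -2*(-1) - 5*1 = -3
p_4 = -2*(-3) - 5*(-1) = 11
p_5 = -2*11 - 5*(-3) = -7
p_6 = -2*(-7) - 5*11 = -41
p_7 = -2*(-41) - 5*(-7) = 117
p_8 = -2*117 - 5*(-41) = -29
p_9 = -2*(-29) - 5*117 = -527
p_{10} = -2*(-527) - 5*(-29) = 1199
p_{11} = -2*1199 - 5*(-527) = 237
p_{12} = -2*237 - 5*1199 = -6469

-6469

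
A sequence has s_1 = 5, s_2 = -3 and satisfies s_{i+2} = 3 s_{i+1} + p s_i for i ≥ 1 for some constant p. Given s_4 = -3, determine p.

s_3 = -9 + 5p
s_4 = -27 + 12p
So -27 + 12p = -3, giving p = 2.

2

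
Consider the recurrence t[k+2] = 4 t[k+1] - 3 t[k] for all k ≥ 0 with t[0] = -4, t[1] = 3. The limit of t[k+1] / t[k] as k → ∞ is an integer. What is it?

3

The characteristic equation is r^2 - 4r + 3 = 0, which factors as (r - 3)(r - 1) = 0.
So the roots are 3 and 1. Since |3| > |1| and the coefficient of 3^k is non-zero, the ratio tends to 3.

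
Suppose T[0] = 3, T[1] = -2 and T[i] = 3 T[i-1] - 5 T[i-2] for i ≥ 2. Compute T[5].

103

T[2] = 3·(-2) - 5·3 = -21
T[3] = 3·(-21) - 5·(-2) = -53
T[4] = 3·(-53) - 5·(-21) = -54
T[5] = 3·(-54) - 5·(-53) = 103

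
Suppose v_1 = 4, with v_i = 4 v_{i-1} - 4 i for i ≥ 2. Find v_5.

v_2 = 4*4 - 8 = 8
v_3 = 4*8 - 12 = 20
v_4 = 4*20 - 16 = 64
v_5 = 4*64 - 20 = 236

236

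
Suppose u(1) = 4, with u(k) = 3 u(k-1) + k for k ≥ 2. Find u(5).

u(2) = 3(4) + 2 = 14
u(3) = 3(14) + 3 = 45
u(4) = 3(45) + 4 = 139
u(5) = 3(139) + 5 = 422

422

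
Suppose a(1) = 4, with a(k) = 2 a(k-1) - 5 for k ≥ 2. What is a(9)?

-251

a(2) = 2·4 - 5 = 3
a(3) = 2·3 - 5 = 1
a(4) = 2·1 - 5 = -3
a(5) = 2·(-3) - 5 = -11
a(6) = 2·(-11) - 5 = -27
a(7) = 2·(-27) - 5 = -59
a(8) = 2·(-59) - 5 = -123
a(9) = 2·(-123) - 5 = -251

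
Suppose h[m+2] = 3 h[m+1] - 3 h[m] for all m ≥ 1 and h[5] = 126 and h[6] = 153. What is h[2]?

Rearranging, h[m-2] = (h[m] - 3 h[m-1]) / -3.
h[4] = (153 - 3·126) / -3 = -225/-3 = 75
h[3] = (126 - 3·75) / -3 = -99/-3 = 33
h[2] = (75 - 3·33) / -3 = -24/-3 = 8

8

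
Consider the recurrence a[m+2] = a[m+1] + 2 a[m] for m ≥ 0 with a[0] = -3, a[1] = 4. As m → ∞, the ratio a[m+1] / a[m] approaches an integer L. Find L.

The characteristic equation is r^2 - r - 2 = 0, which factors as (r - 2)(r + 1) = 0.
So the roots are 2 and -1. Since |2| > |-1| and the coefficient of 2^m is non-zero, the ratio tends to 2.

2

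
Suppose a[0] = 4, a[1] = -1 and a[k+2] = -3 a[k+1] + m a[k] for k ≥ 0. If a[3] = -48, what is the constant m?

a[2] = 3 + 4m
a[3] = -9 - 13m
So -9 - 13m = -48, giving m = 3.

3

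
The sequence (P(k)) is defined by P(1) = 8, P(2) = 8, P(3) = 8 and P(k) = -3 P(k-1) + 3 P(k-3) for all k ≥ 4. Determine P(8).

-360

P(4) = -3(8) + 3(8) = 0
P(5) = -3(0) + 3(8) = 24
P(6) = -3(24) + 3(8) = -48
P(7) = -3(-48) + 3(0) = 144
P(8) = -3(144) + 3(24) = -360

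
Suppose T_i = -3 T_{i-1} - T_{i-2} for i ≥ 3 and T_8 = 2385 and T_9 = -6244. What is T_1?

Rearranging, T_{i-2} = -(T_i + 3 T_{i-1}).
T_7 = -(-6244 + 3*2385) = -911
T_6 = -(2385 + 3*(-911)) = 348
T_5 = -(-911 + 3*348) = -133
T_4 = -(348 + 3*(-133)) = 51
T_3 = -(-133 + 3*51) = -20
T_2 = -(51 + 3*(-20)) = 9
T_1 = -(-20 + 3*9) = -7

-7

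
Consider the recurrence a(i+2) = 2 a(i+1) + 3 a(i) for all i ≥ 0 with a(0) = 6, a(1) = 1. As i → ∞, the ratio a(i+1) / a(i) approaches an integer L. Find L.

3

The characteristic equation is r^2 - 2r - 3 = 0, which factors as (r - 3)(r + 1) = 0.
So the roots are 3 and -1. Since |3| > |-1| and the coefficient of 3^i is non-zero, the ratio tends to 3.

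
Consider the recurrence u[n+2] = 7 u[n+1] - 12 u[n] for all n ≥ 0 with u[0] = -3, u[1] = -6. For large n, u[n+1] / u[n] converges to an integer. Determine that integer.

The characteristic equation is r^2 - 7r + 12 = 0, which factors as (r - 4)(r - 3) = 0.
So the roots are 4 and 3. Since |4| > |3| and the coefficient of 4^n is non-zero, the ratio tends to 4.

4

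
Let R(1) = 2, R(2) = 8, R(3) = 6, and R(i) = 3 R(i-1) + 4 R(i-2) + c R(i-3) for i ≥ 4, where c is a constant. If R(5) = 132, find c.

-3

R(4) = 50 + 2c
R(5) = 174 + 14c
So 174 + 14c = 132, giving c = -3.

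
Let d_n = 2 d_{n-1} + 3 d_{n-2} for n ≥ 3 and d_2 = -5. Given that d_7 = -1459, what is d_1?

Let d_1 = z.
d_3 = -10 + 3z
d_4 = -35 + 6z
d_5 = -100 + 21z
d_6 = -305 + 60z
d_7 = -910 + 183z
So -910 + 183z = -1459, giving z = -3.

-3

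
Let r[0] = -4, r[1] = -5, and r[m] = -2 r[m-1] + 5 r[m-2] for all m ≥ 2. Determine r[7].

r[2] = -2(-5) + 5(-4) = -10
r[3] = -2(-10) + 5(-5) = -5
r[4] = -2(-5) + 5(-10) = -40
r[5] = -2(-40) + 5(-5) = 55
r[6] = -2(55) + 5(-40) = -310
r[7] = -2(-310) + 5(55) = 895

895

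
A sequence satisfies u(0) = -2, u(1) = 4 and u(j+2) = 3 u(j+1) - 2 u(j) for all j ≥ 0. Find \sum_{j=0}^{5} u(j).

330

u(2) = 3(4) - 2(-2) = 16
u(3) = 3(16) - 2(4) = 40
u(4) = 3(40) - 2(16) = 88
u(5) = 3(88) - 2(40) = 184
Sum = (-2) + 4 + 16 + 40 + 88 + 184 = 330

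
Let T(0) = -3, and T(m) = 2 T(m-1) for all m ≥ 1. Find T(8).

-768

T(1) = 2·(-3) = -6
T(2) = 2·(-6) = -12
T(3) = 2·(-12) = -24
T(4) = 2·(-24) = -48
T(5) = 2·(-48) = -96
T(6) = 2·(-96) = -192
T(7) = 2·(-192) = -384
T(8) = 2·(-384) = -768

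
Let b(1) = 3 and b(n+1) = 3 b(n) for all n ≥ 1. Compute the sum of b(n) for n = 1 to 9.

29523

b(2) = 3(3) = 9
b(3) = 3(9) = 27
b(4) = 3(27) = 81
b(5) = 3(81) = 243
b(6) = 3(243) = 729
b(7) = 3(729) = 2187
b(8) = 3(2187) = 6561
b(9) = 3(6561) = 19683
Sum = 3 + 9 + 27 + 81 + 243 + 729 + 2187 + 6561 + 19683 = 29523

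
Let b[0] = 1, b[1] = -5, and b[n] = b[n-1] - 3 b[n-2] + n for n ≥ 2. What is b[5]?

3

b[2] = (-5) - 3*1 + 2 = -6
b[3] = (-6) - 3*(-5) + 3 = 12
b[4] = 12 - 3*(-6) + 4 = 34
b[5] = 34 - 3*12 + 5 = 3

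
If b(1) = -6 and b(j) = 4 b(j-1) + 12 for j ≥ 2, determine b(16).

-2147483652

The fixed point is 12/(1 - 4) = -4, so b(j) + 4 = 4(b(j-1) + 4).
Hence b(j) = -2·4^{j-1} - 4.
b(16) = -2·4^{15} - 4 = -2·1073741824 - 4 = -2147483652.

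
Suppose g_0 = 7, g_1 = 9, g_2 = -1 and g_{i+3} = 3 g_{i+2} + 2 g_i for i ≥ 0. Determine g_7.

g_3 = 3*(-1) + 2*7 = 11
g_4 = 3*11 + 2*9 = 51
g_5 = 3*51 + 2*(-1) = 151
g_6 = 3*151 + 2*11 = 475
g_7 = 3*475 + 2*51 = 1527

1527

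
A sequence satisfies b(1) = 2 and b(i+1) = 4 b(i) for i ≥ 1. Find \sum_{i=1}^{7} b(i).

b(2) = 4·2 = 8
b(3) = 4·8 = 32
b(4) = 4·32 = 128
b(5) = 4·128 = 512
b(6) = 4·512 = 2048
b(7) = 4·2048 = 8192
Sum = 2 + 8 + 32 + 128 + 512 + 2048 + 8192 = 10922

10922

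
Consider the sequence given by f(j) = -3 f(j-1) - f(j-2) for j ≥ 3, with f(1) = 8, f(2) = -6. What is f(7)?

424

f(3) = -3*(-6) - 8 = 10
f(4) = -3*10 - (-6) = -24
f(5) = -3*(-24) - 10 = 62
f(6) = -3*62 - (-24) = -162
f(7) = -3*(-162) - 62 = 424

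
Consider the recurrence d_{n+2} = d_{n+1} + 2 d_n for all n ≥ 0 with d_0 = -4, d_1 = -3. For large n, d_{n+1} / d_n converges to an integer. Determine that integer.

The characteristic equation is r^2 - r - 2 = 0, which factors as (r - 2)(r + 1) = 0.
So the roots are 2 and -1. Since |2| > |-1| and the coefficient of 2^n is non-zero, the ratio tends to 2.

2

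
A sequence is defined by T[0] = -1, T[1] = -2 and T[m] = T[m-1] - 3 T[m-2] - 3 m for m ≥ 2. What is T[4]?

-5

T[2] = (-2) - 3·(-1) - 6 = -5
T[3] = (-5) - 3·(-2) - 9 = -8
T[4] = (-8) - 3·(-5) - 12 = -5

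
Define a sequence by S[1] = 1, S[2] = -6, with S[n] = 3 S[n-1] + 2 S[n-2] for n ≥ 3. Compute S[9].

S[3] = 3·(-6) + 2·1 = -16
S[4] = 3·(-16) + 2·(-6) = -60
S[5] = 3·(-60) + 2·(-16) = -212
S[6] = 3·(-212) + 2·(-60) = -756
S[7] = 3·(-756) + 2·(-212) = -2692
S[8] = 3·(-2692) + 2·(-756) = -9588
S[9] = 3·(-9588) + 2·(-2692) = -34148

-34148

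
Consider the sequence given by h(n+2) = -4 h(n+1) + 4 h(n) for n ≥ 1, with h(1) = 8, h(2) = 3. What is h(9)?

h(3) = -4·3 + 4·8 = 20
h(4) = -4·20 + 4·3 = -68
h(5) = -4·(-68) + 4·20 = 352
h(6) = -4·352 + 4·(-68) = -1680
h(7) = -4·(-1680) + 4·352 = 8128
h(8) = -4·8128 + 4·(-1680) = -39232
h(9) = -4·(-39232) + 4·8128 = 189440

189440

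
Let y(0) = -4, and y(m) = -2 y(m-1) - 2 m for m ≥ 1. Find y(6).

-232

y(1) = -2·(-4) - 2 = 6
y(2) = -2·6 - 4 = -16
y(3) = -2·(-16) - 6 = 26
y(4) = -2·26 - 8 = -60
y(5) = -2·(-60) - 10 = 110
y(6) = -2·110 - 12 = -232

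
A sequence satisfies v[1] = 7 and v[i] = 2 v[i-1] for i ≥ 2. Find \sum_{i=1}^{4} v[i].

105

v[2] = 2·7 = 14
v[3] = 2·14 = 28
v[4] = 2·28 = 56
Sum = 7 + 14 + 28 + 56 = 105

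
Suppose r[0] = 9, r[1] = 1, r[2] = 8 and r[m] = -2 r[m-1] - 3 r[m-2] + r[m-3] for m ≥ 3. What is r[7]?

43

r[3] = -2·8 - 3·1 + 9 = -10
r[4] = -2·(-10) - 3·8 + 1 = -3
r[5] = -2·(-3) - 3·(-10) + 8 = 44
r[6] = -2·44 - 3·(-3) + (-10) = -89
r[7] = -2·(-89) - 3·44 + (-3) = 43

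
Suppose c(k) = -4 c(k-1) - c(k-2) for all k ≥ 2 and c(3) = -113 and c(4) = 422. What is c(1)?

Rearranging, c(k-2) = -(c(k) + 4 c(k-1)).
c(2) = -(422 + 4*(-113)) = 30
c(1) = -(-113 + 4*30) = -7

-7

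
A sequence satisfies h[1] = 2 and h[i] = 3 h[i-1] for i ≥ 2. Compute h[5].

h[2] = 3*2 = 6
h[3] = 3*6 = 18
h[4] = 3*18 = 54
h[5] = 3*54 = 162

162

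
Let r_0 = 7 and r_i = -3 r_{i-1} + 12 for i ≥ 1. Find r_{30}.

823564528378599

The fixed point is 12/(1 + 3) = 3, so r_i - 3 = -3(r_{i-1} - 3).
Hence r_i = 4·(-3)^i + 3.
r_{30} = 4·(-3)^{30} + 3 = 4·205891132094649 + 3 = 823564528378599.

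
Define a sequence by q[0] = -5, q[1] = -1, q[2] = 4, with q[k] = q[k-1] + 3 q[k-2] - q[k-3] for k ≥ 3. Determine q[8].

q[3] = 4 + 3*(-1) - (-5) = 6
q[4] = 6 + 3*4 - (-1) = 19
q[5] = 19 + 3*6 - 4 = 33
q[6] = 33 + 3*19 - 6 = 84
q[7] = 84 + 3*33 - 19 = 164
q[8] = 164 + 3*84 - 33 = 383

383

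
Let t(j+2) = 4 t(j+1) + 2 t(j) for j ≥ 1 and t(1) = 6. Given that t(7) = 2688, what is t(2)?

-1

Let t(2) = v.
t(3) = 12 + 4v
t(4) = 48 + 18v
t(5) = 216 + 80v
t(6) = 960 + 356v
t(7) = 4272 + 1584v
So 4272 + 1584v = 2688, giving v = -1.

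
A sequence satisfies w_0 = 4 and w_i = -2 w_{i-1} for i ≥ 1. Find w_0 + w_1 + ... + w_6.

w_1 = -2*4 = -8
w_2 = -2*(-8) = 16
w_3 = -2*16 = -32
w_4 = -2*(-32) = 64
w_5 = -2*64 = -128
w_6 = -2*(-128) = 256
Sum = 4 + (-8) + 16 + (-32) + 64 + (-128) + 256 = 172

172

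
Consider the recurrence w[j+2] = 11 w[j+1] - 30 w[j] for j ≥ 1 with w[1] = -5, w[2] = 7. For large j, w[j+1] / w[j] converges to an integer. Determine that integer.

The characteristic equation is r^2 - 11r + 30 = 0, which factors as (r - 6)(r - 5) = 0.
So the roots are 6 and 5. Since |6| > |5| and the coefficient of 6^j is non-zero, the ratio tends to 6.

6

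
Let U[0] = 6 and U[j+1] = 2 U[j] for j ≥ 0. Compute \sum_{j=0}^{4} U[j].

U[1] = 2·6 = 12
U[2] = 2·12 = 24
U[3] = 2·24 = 48
U[4] = 2·48 = 96
Sum = 6 + 12 + 24 + 48 + 96 = 186

186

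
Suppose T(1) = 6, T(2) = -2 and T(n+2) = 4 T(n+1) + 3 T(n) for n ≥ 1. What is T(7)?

T(3) = 4*(-2) + 3*6 = 10
T(4) = 4*10 + 3*(-2) = 34
T(5) = 4*34 + 3*10 = 166
T(6) = 4*166 + 3*34 = 766
T(7) = 4*766 + 3*166 = 3562

3562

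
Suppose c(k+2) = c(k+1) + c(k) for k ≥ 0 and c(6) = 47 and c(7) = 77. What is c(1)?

9

Rearranging, c(k-2) = c(k) - c(k-1).
c(5) = 77 - 47 = 30
c(4) = 47 - 30 = 17
c(3) = 30 - 17 = 13
c(2) = 17 - 13 = 4
c(1) = 13 - 4 = 9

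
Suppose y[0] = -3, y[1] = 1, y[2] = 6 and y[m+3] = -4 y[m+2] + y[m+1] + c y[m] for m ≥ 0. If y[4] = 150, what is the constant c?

4

y[3] = -23 - 3c
y[4] = 98 + 13c
So 98 + 13c = 150, giving c = 4.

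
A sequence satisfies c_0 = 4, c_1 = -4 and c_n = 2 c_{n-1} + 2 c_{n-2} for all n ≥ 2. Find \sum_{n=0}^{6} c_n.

c_2 = 2*(-4) + 2*4 = 0
c_3 = 2*0 + 2*(-4) = -8
c_4 = 2*(-8) + 2*0 = -16
c_5 = 2*(-16) + 2*(-8) = -48
c_6 = 2*(-48) + 2*(-16) = -128
Sum = 4 + (-4) + 0 + (-8) + (-16) + (-48) + (-128) = -200

-200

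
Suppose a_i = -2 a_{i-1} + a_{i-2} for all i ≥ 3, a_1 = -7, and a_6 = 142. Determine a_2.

Let a_2 = w.
a_3 = -7 - 2w
a_4 = 14 + 5w
a_5 = -35 - 12w
a_6 = 84 + 29w
So 84 + 29w = 142, giving w = 2.

2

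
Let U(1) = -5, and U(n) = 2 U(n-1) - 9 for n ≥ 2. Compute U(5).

-215

U(2) = 2(-5) - 9 = -19
U(3) = 2(-19) - 9 = -47
U(4) = 2(-47) - 9 = -103
U(5) = 2(-103) - 9 = -215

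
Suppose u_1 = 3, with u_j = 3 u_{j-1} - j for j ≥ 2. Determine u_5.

145

u_2 = 3*3 - 2 = 7
u_3 = 3*7 - 3 = 18
u_4 = 3*18 - 4 = 50
u_5 = 3*50 - 5 = 145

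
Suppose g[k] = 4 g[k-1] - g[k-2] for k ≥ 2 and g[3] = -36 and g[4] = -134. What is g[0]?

-6

Rearranging, g[k-2] = -(g[k] - 4 g[k-1]).
g[2] = -(-134 - 4·(-36)) = -10
g[1] = -(-36 - 4·(-10)) = -4
g[0] = -(-10 - 4·(-4)) = -6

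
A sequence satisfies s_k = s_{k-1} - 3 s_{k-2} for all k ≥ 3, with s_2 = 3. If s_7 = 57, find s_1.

Let s_1 = y.
s_3 = 3 - 3y
s_4 = -6 - 3y
s_5 = -15 + 6y
s_6 = 3 + 15y
s_7 = 48 - 3y
So 48 - 3y = 57, giving y = -3.

-3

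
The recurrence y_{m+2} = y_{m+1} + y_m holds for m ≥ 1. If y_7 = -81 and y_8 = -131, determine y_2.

-7

Rearranging, y_{m-2} = y_m - y_{m-1}.
y_6 = -131 - (-81) = -50
y_5 = -81 - (-50) = -31
y_4 = -50 - (-31) = -19
y_3 = -31 - (-19) = -12
y_2 = -19 - (-12) = -7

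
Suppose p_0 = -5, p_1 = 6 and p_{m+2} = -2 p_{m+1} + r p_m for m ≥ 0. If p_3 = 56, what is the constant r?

p_2 = -12 - 5r
p_3 = 24 + 16r
So 24 + 16r = 56, giving r = 2.

2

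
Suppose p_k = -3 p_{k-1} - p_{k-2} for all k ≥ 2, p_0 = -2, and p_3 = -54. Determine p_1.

-6

Let p_1 = y.
p_2 = 2 - 3y
p_3 = -6 + 8y
So -6 + 8y = -54, giving y = -6.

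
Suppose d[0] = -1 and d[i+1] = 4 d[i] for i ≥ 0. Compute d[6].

-4096

d[1] = 4(-1) = -4
d[2] = 4(-4) = -16
d[3] = 4(-16) = -64
d[4] = 4(-64) = -256
d[5] = 4(-256) = -1024
d[6] = 4(-1024) = -4096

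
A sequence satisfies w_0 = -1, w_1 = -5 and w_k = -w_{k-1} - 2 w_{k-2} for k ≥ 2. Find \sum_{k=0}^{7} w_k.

w_2 = -(-5) - 2*(-1) = 7
w_3 = -7 - 2*(-5) = 3
w_4 = -3 - 2*7 = -17
w_5 = -(-17) - 2*3 = 11
w_6 = -11 - 2*(-17) = 23
w_7 = -23 - 2*11 = -45
Sum = (-1) + (-5) + 7 + 3 + (-17) + 11 + 23 + (-45) = -24

-24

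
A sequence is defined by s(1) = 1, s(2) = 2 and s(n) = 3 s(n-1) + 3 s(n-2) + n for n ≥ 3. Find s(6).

681

s(3) = 3·2 + 3·1 + 3 = 12
s(4) = 3·12 + 3·2 + 4 = 46
s(5) = 3·46 + 3·12 + 5 = 179
s(6) = 3·179 + 3·46 + 6 = 681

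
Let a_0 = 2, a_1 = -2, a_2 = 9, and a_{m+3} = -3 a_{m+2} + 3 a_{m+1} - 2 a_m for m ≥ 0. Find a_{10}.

a_3 = -3(9) + 3(-2) - 2(2) = -37
a_4 = -3(-37) + 3(9) - 2(-2) = 142
a_5 = -3(142) + 3(-37) - 2(9) = -555
a_6 = -3(-555) + 3(142) - 2(-37) = 2165
a_7 = -3(2165) + 3(-555) - 2(142) = -8444
a_8 = -3(-8444) + 3(2165) - 2(-555) = 32937
a_9 = -3(32937) + 3(-8444) - 2(2165) = -128473
a_{10} = -3(-128473) + 3(32937) - 2(-8444) = 501118

501118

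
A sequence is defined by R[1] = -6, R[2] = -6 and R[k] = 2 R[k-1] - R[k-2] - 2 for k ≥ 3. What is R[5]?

-18

R[3] = 2(-6) - (-6) - 2 = -8
R[4] = 2(-8) - (-6) - 2 = -12
R[5] = 2(-12) - (-8) - 2 = -18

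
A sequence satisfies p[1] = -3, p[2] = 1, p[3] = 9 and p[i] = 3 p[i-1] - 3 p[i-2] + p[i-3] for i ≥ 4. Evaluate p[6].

p[4] = 3(9) - 3(1) + (-3) = 21
p[5] = 3(21) - 3(9) + 1 = 37
p[6] = 3(37) - 3(21) + 9 = 57

57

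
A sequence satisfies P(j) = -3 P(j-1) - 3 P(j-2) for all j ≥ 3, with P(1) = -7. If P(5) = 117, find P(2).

Let P(2) = x.
P(3) = 21 - 3x
P(4) = -63 + 6x
P(5) = 126 - 9x
So 126 - 9x = 117, giving x = 1.

1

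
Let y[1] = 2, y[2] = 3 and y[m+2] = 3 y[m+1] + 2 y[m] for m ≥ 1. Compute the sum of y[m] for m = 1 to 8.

y[3] = 3*3 + 2*2 = 13
y[4] = 3*13 + 2*3 = 45
y[5] = 3*45 + 2*13 = 161
y[6] = 3*161 + 2*45 = 573
y[7] = 3*573 + 2*161 = 2041
y[8] = 3*2041 + 2*573 = 7269
Sum = 2 + 3 + 13 + 45 + 161 + 573 + 2041 + 7269 = 10107

10107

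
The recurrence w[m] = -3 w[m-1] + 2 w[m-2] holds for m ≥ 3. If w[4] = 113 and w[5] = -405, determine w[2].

7

Rearranging, w[m-2] = (w[m] + 3 w[m-1]) / 2.
w[3] = (-405 + 3(113)) / 2 = -66/2 = -33
w[2] = (113 + 3(-33)) / 2 = 14/2 = 7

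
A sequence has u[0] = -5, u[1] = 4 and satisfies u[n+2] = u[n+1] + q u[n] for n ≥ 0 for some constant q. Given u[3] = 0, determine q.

4

u[2] = 4 - 5q
u[3] = 4 - q
So 4 - q = 0, giving q = 4.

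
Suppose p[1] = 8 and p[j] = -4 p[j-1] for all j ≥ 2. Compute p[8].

p[2] = -4·8 = -32
p[3] = -4·(-32) = 128
p[4] = -4·128 = -512
p[5] = -4·(-512) = 2048
p[6] = -4·2048 = -8192
p[7] = -4·(-8192) = 32768
p[8] = -4·32768 = -131072

-131072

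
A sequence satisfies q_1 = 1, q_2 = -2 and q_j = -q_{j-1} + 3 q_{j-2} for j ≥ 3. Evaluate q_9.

725

q_3 = -(-2) + 3·1 = 5
q_4 = -5 + 3·(-2) = -11
q_5 = -(-11) + 3·5 = 26
q_6 = -26 + 3·(-11) = -59
q_7 = -(-59) + 3·26 = 137
q_8 = -137 + 3·(-59) = -314
q_9 = -(-314) + 3·137 = 725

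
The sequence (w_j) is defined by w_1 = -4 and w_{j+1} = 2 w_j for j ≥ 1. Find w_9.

w_2 = 2(-4) = -8
w_3 = 2(-8) = -16
w_4 = 2(-16) = -32
w_5 = 2(-32) = -64
w_6 = 2(-64) = -128
w_7 = 2(-128) = -256
w_8 = 2(-256) = -512
w_9 = 2(-512) = -1024

-1024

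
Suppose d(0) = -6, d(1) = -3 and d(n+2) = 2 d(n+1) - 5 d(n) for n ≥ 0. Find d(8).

3666

d(2) = 2(-3) - 5(-6) = 24
d(3) = 2(24) - 5(-3) = 63
d(4) = 2(63) - 5(24) = 6
d(5) = 2(6) - 5(63) = -303
d(6) = 2(-303) - 5(6) = -636
d(7) = 2(-636) - 5(-303) = 243
d(8) = 2(243) - 5(-636) = 3666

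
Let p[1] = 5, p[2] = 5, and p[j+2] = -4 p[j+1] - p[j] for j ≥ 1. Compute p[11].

-959305

p[3] = -4·5 - 5 = -25
p[4] = -4·(-25) - 5 = 95
p[5] = -4·95 - (-25) = -355
p[6] = -4·(-355) - 95 = 1325
p[7] = -4·1325 - (-355) = -4945
p[8] = -4·(-4945) - 1325 = 18455
p[9] = -4·18455 - (-4945) = -68875
p[10] = -4·(-68875) - 18455 = 257045
p[11] = -4·257045 - (-68875) = -959305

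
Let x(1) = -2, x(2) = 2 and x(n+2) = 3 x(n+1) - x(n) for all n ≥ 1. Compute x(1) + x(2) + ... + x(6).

240

x(3) = 3*2 - (-2) = 8
x(4) = 3*8 - 2 = 22
x(5) = 3*22 - 8 = 58
x(6) = 3*58 - 22 = 152
Sum = (-2) + 2 + 8 + 22 + 58 + 152 = 240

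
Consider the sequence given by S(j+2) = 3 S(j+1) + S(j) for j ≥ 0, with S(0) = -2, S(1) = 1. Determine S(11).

55807

S(2) = 3·1 + (-2) = 1
S(3) = 3·1 + 1 = 4
S(4) = 3·4 + 1 = 13
S(5) = 3·13 + 4 = 43
S(6) = 3·43 + 13 = 142
S(7) = 3·142 + 43 = 469
S(8) = 3·469 + 142 = 1549
S(9) = 3·1549 + 469 = 5116
S(10) = 3·5116 + 1549 = 16897
S(11) = 3·16897 + 5116 = 55807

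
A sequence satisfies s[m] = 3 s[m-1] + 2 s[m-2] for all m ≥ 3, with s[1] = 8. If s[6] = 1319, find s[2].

5

Let s[2] = z.
s[3] = 16 + 3z
s[4] = 48 + 11z
s[5] = 176 + 39z
s[6] = 624 + 139z
So 624 + 139z = 1319, giving z = 5.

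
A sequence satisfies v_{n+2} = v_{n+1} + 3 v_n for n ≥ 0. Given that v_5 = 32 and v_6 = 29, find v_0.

-3

Rearranging, v_{n-2} = (v_n - v_{n-1}) / 3.
v_4 = (29 - 32) / 3 = -3/3 = -1
v_3 = (32 - (-1)) / 3 = 33/3 = 11
v_2 = (-1 - 11) / 3 = -12/3 = -4
v_1 = (11 - (-4)) / 3 = 15/3 = 5
v_0 = (-4 - 5) / 3 = -9/3 = -3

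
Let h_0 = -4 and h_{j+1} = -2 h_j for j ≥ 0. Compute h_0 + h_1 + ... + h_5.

h_1 = -2·(-4) = 8
h_2 = -2·8 = -16
h_3 = -2·(-16) = 32
h_4 = -2·32 = -64
h_5 = -2·(-64) = 128
Sum = (-4) + 8 + (-16) + 32 + (-64) + 128 = 84

84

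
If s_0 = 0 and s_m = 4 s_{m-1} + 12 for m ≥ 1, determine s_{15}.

4294967292

The fixed point is 12/(1 - 4) = -4, so s_m + 4 = 4(s_{m-1} + 4).
Hence s_m = 4·4^m - 4.
s_{15} = 4·4^{15} - 4 = 4·1073741824 - 4 = 4294967292.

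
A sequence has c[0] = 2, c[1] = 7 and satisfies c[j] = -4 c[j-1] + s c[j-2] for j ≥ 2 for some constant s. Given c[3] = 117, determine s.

c[2] = -28 + 2s
c[3] = 112 - s
So 112 - s = 117, giving s = -5.

-5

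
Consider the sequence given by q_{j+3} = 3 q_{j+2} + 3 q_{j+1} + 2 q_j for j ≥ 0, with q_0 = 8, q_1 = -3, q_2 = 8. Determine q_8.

26180

q_3 = 3·8 + 3·(-3) + 2·8 = 31
q_4 = 3·31 + 3·8 + 2·(-3) = 111
q_5 = 3·111 + 3·31 + 2·8 = 442
q_6 = 3·442 + 3·111 + 2·31 = 1721
q_7 = 3·1721 + 3·442 + 2·111 = 6711
q_8 = 3·6711 + 3·1721 + 2·442 = 26180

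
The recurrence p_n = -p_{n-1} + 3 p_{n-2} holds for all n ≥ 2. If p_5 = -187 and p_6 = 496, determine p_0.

Rearranging, p_{n-2} = (p_n + p_{n-1}) / 3.
p_4 = (496 + (-187)) / 3 = 309/3 = 103
p_3 = (-187 + 103) / 3 = -84/3 = -28
p_2 = (103 + (-28)) / 3 = 75/3 = 25
p_1 = (-28 + 25) / 3 = -3/3 = -1
p_0 = (25 + (-1)) / 3 = 24/3 = 8

8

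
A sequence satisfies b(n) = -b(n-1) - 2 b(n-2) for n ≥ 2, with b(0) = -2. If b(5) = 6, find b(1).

6

Let b(1) = w.
b(2) = 4 - w
b(3) = -4 - w
b(4) = -4 + 3w
b(5) = 12 - w
So 12 - w = 6, giving w = 6.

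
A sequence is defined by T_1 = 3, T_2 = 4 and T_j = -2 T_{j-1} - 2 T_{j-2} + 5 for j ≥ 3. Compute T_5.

-7

T_3 = -2(4) - 2(3) + 5 = -9
T_4 = -2(-9) - 2(4) + 5 = 15
T_5 = -2(15) - 2(-9) + 5 = -7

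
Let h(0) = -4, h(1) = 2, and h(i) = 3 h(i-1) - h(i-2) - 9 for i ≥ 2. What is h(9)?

-5248

h(2) = 3(2) - (-4) - 9 = 1
h(3) = 3(1) - 2 - 9 = -8
h(4) = 3(-8) - 1 - 9 = -34
h(5) = 3(-34) - (-8) - 9 = -103
h(6) = 3(-103) - (-34) - 9 = -284
h(7) = 3(-284) - (-103) - 9 = -758
h(8) = 3(-758) - (-284) - 9 = -1999
h(9) = 3(-1999) - (-758) - 9 = -5248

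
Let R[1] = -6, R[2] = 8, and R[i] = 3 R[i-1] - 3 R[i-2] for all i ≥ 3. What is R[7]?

162

R[3] = 3*8 - 3*(-6) = 42
R[4] = 3*42 - 3*8 = 102
R[5] = 3*102 - 3*42 = 180
R[6] = 3*180 - 3*102 = 234
R[7] = 3*234 - 3*180 = 162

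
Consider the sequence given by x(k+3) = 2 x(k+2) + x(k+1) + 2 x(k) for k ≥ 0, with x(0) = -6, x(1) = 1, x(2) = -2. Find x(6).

x(3) = 2(-2) + 1 + 2(-6) = -15
x(4) = 2(-15) + (-2) + 2(1) = -30
x(5) = 2(-30) + (-15) + 2(-2) = -79
x(6) = 2(-79) + (-30) + 2(-15) = -218

-218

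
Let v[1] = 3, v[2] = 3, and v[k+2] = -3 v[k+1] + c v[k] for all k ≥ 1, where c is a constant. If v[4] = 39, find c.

-2

v[3] = -9 + 3c
v[4] = 27 - 6c
So 27 - 6c = 39, giving c = -2.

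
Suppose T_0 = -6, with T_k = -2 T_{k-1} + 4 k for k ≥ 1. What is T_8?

T_1 = -2*(-6) + 4 = 16
T_2 = -2*16 + 8 = -24
T_3 = -2*(-24) + 12 = 60
T_4 = -2*60 + 16 = -104
T_5 = -2*(-104) + 20 = 228
T_6 = -2*228 + 24 = -432
T_7 = -2*(-432) + 28 = 892
T_8 = -2*892 + 32 = -1752

-1752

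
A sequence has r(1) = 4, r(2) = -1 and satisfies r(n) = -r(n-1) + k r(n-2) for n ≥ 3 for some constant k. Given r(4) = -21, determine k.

4

r(3) = 1 + 4k
r(4) = -1 - 5k
So -1 - 5k = -21, giving k = 4.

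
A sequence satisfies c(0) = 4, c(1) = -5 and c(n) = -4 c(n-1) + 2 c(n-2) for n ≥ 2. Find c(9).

-948560

c(2) = -4(-5) + 2(4) = 28
c(3) = -4(28) + 2(-5) = -122
c(4) = -4(-122) + 2(28) = 544
c(5) = -4(544) + 2(-122) = -2420
c(6) = -4(-2420) + 2(544) = 10768
c(7) = -4(10768) + 2(-2420) = -47912
c(8) = -4(-47912) + 2(10768) = 213184
c(9) = -4(213184) + 2(-47912) = -948560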